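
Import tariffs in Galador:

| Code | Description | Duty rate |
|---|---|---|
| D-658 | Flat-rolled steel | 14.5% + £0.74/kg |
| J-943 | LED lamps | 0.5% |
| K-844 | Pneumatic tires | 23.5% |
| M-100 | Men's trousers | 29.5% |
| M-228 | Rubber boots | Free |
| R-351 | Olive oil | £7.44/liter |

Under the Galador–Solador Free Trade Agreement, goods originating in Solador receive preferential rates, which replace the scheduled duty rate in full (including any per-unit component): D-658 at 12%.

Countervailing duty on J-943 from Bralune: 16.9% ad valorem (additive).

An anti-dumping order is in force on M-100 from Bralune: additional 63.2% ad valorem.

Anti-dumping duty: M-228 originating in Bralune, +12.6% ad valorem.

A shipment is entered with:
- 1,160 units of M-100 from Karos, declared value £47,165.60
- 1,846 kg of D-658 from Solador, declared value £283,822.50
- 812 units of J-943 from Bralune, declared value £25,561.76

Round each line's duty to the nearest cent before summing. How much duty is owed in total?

£52,420.30

Line 1 (M-100, Karos, 1,160 units, £47,165.60):
Base rate for M-100 is 29.5%.
The additional-duty order on M-100 targets Bralune, not Karos; it does not apply.
Duty = £47,165.60 × 29.5% = £13,913.85.
Line 2 (D-658, Solador, 1,846 kg, £283,822.50):
Base rate for D-658 is 14.5% + £0.74/kg.
Origin Solador qualifies under the Galador–Solador agreement and D-658 is covered: preferential rate 12% applies instead.
Duty = £283,822.50 × 12% = £34,058.70.
Line 3 (J-943, Bralune, 812 units, £25,561.76):
Base rate for J-943 is 0.5%.
Additional duty on J-943 from Bralune: +16.9%. Applied ad valorem rate: 0.5% + 16.9% = 17.4%.
Duty = £25,561.76 × 17.4% = £4,447.75.
Total = £13,913.85 + £34,058.70 + £4,447.75 = £52,420.30.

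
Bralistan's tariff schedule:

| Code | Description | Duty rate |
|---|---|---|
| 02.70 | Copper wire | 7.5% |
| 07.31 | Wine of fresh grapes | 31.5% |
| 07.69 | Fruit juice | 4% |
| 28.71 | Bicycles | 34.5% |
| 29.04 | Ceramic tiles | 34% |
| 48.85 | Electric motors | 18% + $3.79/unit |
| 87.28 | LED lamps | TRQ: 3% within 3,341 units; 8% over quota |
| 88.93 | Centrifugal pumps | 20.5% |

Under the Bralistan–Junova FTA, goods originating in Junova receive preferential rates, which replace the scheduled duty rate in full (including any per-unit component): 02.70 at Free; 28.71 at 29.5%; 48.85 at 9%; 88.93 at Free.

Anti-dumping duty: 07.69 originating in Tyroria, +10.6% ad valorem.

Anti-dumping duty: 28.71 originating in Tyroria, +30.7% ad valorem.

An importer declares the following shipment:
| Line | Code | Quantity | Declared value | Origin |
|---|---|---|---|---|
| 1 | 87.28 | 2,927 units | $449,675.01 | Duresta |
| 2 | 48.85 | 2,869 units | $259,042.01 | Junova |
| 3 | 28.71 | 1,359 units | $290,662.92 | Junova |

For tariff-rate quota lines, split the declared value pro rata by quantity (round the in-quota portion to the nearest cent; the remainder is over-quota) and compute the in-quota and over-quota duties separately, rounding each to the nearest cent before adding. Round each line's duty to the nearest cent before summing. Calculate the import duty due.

Line 1 (87.28, Duresta, 2,927 units, $449,675.01):
Code 87.28 is under a tariff-rate quota (threshold 3,341 units). Quantity 2,927 units is within the quota, so the in-quota rate 3% applies to the full value.
Duty = $449,675.01 × 3% = $13,490.25.
Line 2 (48.85, Junova, 2,869 units, $259,042.01):
Base rate for 48.85 is 18% + $3.79/unit.
Origin Junova qualifies under the Bralistan–Junova agreement and 48.85 is covered: preferential rate 9% applies instead.
Duty = $259,042.01 × 9% = $23,313.78.
Line 3 (28.71, Junova, 1,359 units, $290,662.92):
Base rate for 28.71 is 34.5%.
Origin Junova qualifies under the Bralistan–Junova agreement and 28.71 is covered: preferential rate 29.5% applies instead.
The additional-duty order on 28.71 targets Tyroria, not Junova; it does not apply.
Duty = $290,662.92 × 29.5% = $85,745.56.
Total = $13,490.25 + $23,313.78 + $85,745.56 = $122,549.59.

$122,549.59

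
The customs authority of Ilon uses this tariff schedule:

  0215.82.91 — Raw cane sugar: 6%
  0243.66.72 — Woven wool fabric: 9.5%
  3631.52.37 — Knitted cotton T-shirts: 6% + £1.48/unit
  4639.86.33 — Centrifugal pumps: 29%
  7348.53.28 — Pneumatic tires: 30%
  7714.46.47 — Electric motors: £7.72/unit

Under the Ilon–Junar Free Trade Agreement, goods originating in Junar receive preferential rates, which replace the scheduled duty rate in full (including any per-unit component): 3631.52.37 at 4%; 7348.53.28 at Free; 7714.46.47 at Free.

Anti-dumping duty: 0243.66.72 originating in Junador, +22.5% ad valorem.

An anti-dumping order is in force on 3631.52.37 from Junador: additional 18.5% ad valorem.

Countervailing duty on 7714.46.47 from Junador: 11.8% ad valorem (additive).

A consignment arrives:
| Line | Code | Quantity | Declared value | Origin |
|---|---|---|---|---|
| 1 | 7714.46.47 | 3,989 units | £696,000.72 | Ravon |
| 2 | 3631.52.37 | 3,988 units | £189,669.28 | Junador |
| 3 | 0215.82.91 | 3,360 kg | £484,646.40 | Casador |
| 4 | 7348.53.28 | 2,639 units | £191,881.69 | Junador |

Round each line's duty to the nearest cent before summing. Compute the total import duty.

Line 1 (7714.46.47, Ravon, 3,989 units, £696,000.72):
Base rate for 7714.46.47 is £7.72/unit.
7714.46.47 has an FTA preferential rate, but origin Ravon is not Junar; base rate stands.
The additional-duty order on 7714.46.47 targets Junador, not Ravon; it does not apply.
Duty = 3,989 × £7.72 = £30,795.08.
Line 2 (3631.52.37, Junador, 3,988 units, £189,669.28):
Base rate for 3631.52.37 is 6% + £1.48/unit.
3631.52.37 has an FTA preferential rate, but origin Junador is not Junar; base rate stands.
Additional duty on 3631.52.37 from Junador: +18.5%. Applied ad valorem rate: 6% + 18.5% = 24.5%.
Duty = £189,669.28 × 24.5% + 3,988 × £1.48 = £52,371.21.
Line 3 (0215.82.91, Casador, 3,360 kg, £484,646.40):
Base rate for 0215.82.91 is 6%.
Duty = £484,646.40 × 6% = £29,078.78.
Line 4 (7348.53.28, Junador, 2,639 units, £191,881.69):
Base rate for 7348.53.28 is 30%.
7348.53.28 has an FTA preferential rate, but origin Junador is not Junar; base rate stands.
Duty = £191,881.69 × 30% = £57,564.51.
Total = £30,795.08 + £52,371.21 + £29,078.78 + £57,564.51 = £169,809.58.

£169,809.58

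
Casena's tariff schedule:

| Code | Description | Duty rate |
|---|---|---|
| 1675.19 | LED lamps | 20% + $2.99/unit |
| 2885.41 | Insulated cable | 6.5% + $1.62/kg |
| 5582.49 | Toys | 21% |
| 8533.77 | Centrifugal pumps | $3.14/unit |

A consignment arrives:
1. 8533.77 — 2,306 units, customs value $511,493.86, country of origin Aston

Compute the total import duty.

Line 1 (8533.77, Aston, 2,306 units, $511,493.86):
Base rate for 8533.77 is $3.14/unit.
Duty = 2,306 × $3.14 = $7,240.84.

$7,240.84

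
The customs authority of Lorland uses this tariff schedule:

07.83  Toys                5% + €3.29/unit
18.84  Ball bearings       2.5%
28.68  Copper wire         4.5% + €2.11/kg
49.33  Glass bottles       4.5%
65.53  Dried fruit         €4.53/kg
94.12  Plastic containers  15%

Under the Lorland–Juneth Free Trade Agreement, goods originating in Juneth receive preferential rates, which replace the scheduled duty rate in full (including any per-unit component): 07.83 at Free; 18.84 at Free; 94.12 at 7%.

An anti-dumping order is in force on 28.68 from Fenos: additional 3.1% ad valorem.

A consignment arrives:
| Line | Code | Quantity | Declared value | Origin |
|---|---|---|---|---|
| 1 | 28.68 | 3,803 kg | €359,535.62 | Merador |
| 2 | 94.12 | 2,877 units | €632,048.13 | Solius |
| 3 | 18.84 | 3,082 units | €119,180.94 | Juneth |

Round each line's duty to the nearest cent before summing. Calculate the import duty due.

€119,010.65

Line 1 (28.68, Merador, 3,803 kg, €359,535.62):
Base rate for 28.68 is 4.5% + €2.11/kg.
The additional-duty order on 28.68 targets Fenos, not Merador; it does not apply.
Duty = €359,535.62 × 4.5% + 3,803 × €2.11 = €24,203.43.
Line 2 (94.12, Solius, 2,877 units, €632,048.13):
Base rate for 94.12 is 15%.
94.12 has an FTA preferential rate, but origin Solius is not Juneth; base rate stands.
Duty = €632,048.13 × 15% = €94,807.22.
Line 3 (18.84, Juneth, 3,082 units, €119,180.94):
Base rate for 18.84 is 2.5%.
Origin Juneth qualifies under the Lorland–Juneth agreement and 18.84 is covered: preferential rate Free applies instead.
Duty = €119,180.94 × 0% = €0.00.
Total = €24,203.43 + €94,807.22 + €0.00 = €119,010.65.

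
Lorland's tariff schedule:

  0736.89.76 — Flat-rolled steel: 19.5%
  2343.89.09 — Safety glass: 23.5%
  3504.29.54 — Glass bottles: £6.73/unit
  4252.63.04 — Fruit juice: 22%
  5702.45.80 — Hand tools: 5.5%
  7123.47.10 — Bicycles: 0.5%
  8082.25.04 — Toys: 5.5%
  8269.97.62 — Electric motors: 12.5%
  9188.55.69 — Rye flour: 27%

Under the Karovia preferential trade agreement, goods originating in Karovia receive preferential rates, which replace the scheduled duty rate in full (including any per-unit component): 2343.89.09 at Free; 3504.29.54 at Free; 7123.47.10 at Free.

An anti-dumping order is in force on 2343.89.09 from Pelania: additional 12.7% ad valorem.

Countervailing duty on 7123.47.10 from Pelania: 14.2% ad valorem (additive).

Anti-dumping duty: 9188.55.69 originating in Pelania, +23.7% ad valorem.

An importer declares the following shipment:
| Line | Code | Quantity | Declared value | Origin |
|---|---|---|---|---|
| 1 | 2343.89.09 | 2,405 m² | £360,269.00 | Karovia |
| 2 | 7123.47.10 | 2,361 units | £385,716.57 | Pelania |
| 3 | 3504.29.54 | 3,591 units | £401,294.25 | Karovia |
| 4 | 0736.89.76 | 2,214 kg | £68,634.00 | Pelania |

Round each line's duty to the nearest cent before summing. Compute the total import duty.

£70,083.97

Line 1 (2343.89.09, Karovia, 2,405 m², £360,269.00):
Base rate for 2343.89.09 is 23.5%.
Origin Karovia qualifies under the Lorland–Karovia agreement and 2343.89.09 is covered: preferential rate Free applies instead.
The additional-duty order on 2343.89.09 targets Pelania, not Karovia; it does not apply.
Duty = £360,269.00 × 0% = £0.00.
Line 2 (7123.47.10, Pelania, 2,361 units, £385,716.57):
Base rate for 7123.47.10 is 0.5%.
7123.47.10 has an FTA preferential rate, but origin Pelania is not Karovia; base rate stands.
Additional duty on 7123.47.10 from Pelania: +14.2%. Applied ad valorem rate: 0.5% + 14.2% = 14.7%.
Duty = £385,716.57 × 14.7% = £56,700.34.
Line 3 (3504.29.54, Karovia, 3,591 units, £401,294.25):
Base rate for 3504.29.54 is £6.73/unit.
Origin Karovia qualifies under the Lorland–Karovia agreement and 3504.29.54 is covered: preferential rate Free applies instead.
Duty = £401,294.25 × 0% = £0.00.
Line 4 (0736.89.76, Pelania, 2,214 kg, £68,634.00):
Base rate for 0736.89.76 is 19.5%.
Duty = £68,634.00 × 19.5% = £13,383.63.
Total = £0.00 + £56,700.34 + £0.00 + £13,383.63 = £70,083.97.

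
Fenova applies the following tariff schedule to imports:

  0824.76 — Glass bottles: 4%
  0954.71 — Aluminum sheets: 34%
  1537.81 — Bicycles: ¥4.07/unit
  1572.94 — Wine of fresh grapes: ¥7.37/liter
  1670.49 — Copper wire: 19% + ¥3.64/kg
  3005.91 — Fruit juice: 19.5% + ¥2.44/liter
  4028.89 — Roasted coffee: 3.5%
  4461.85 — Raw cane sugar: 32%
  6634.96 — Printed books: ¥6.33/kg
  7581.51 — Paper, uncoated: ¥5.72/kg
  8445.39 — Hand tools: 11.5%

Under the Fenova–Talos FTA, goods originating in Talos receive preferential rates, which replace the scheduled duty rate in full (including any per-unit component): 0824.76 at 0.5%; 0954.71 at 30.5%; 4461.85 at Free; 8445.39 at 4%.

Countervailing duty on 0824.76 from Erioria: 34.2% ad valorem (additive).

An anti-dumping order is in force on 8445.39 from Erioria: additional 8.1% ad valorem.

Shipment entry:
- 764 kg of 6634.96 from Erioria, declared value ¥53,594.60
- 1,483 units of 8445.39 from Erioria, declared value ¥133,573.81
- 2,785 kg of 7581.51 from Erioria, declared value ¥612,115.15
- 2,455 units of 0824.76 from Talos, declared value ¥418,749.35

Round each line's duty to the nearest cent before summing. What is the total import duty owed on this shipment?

¥49,040.54

Line 1 (6634.96, Erioria, 764 kg, ¥53,594.60):
Base rate for 6634.96 is ¥6.33/kg.
Duty = 764 × ¥6.33 = ¥4,836.12.
Line 2 (8445.39, Erioria, 1,483 units, ¥133,573.81):
Base rate for 8445.39 is 11.5%.
8445.39 has an FTA preferential rate, but origin Erioria is not Talos; base rate stands.
Additional duty on 8445.39 from Erioria: +8.1%. Applied ad valorem rate: 11.5% + 8.1% = 19.6%.
Duty = ¥133,573.81 × 19.6% = ¥26,180.47.
Line 3 (7581.51, Erioria, 2,785 kg, ¥612,115.15):
Base rate for 7581.51 is ¥5.72/kg.
Duty = 2,785 × ¥5.72 = ¥15,930.20.
Line 4 (0824.76, Talos, 2,455 units, ¥418,749.35):
Base rate for 0824.76 is 4%.
Origin Talos qualifies under the Fenova–Talos agreement and 0824.76 is covered: preferential rate 0.5% applies instead.
The additional-duty order on 0824.76 targets Erioria, not Talos; it does not apply.
Duty = ¥418,749.35 × 0.5% = ¥2,093.75.
Total = ¥4,836.12 + ¥26,180.47 + ¥15,930.20 + ¥2,093.75 = ¥49,040.54.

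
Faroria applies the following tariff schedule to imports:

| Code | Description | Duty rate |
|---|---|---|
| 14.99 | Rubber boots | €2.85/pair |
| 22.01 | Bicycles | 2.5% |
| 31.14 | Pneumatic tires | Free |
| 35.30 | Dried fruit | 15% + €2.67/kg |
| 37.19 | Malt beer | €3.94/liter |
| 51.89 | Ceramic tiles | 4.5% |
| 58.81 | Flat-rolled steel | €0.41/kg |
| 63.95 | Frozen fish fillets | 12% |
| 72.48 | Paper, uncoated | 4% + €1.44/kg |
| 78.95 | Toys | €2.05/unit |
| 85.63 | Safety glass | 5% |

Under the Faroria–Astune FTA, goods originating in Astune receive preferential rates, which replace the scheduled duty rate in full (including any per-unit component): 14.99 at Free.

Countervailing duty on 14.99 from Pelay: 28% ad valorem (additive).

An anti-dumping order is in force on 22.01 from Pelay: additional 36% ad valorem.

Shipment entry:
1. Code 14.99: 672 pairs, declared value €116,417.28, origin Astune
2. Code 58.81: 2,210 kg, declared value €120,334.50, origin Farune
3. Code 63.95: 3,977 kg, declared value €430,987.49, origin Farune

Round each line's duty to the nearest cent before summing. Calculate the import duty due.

Line 1 (14.99, Astune, 672 pairs, €116,417.28):
Base rate for 14.99 is €2.85/pair.
Origin Astune qualifies under the Faroria–Astune agreement and 14.99 is covered: preferential rate Free applies instead.
The additional-duty order on 14.99 targets Pelay, not Astune; it does not apply.
Duty = €116,417.28 × 0% = €0.00.
Line 2 (58.81, Farune, 2,210 kg, €120,334.50):
Base rate for 58.81 is €0.41/kg.
Duty = 2,210 × €0.41 = €906.10.
Line 3 (63.95, Farune, 3,977 kg, €430,987.49):
Base rate for 63.95 is 12%.
Duty = €430,987.49 × 12% = €51,718.50.
Total = €0.00 + €906.10 + €51,718.50 = €52,624.60.

€52,624.60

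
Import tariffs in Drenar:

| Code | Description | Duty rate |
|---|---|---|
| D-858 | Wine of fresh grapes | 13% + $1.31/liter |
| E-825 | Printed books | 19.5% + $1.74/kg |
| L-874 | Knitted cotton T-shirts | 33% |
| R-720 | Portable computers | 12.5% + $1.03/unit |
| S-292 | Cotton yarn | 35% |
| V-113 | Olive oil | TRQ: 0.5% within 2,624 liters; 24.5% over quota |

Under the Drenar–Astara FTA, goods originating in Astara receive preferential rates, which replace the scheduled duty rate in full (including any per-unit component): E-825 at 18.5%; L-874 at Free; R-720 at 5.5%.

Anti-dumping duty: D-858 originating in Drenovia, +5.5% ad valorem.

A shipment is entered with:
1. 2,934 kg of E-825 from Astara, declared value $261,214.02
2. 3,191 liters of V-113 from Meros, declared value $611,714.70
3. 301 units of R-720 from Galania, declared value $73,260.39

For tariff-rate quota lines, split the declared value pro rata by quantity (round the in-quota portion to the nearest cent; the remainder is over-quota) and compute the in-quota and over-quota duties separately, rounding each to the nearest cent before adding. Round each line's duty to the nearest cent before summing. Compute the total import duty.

$86,937.28

Line 1 (E-825, Astara, 2,934 kg, $261,214.02):
Base rate for E-825 is 19.5% + $1.74/kg.
Origin Astara qualifies under the Drenar–Astara agreement and E-825 is covered: preferential rate 18.5% applies instead.
Duty = $261,214.02 × 18.5% = $48,324.59.
Line 2 (V-113, Meros, 3,191 liters, $611,714.70):
Code V-113 is under a tariff-rate quota (threshold 2,624 liters). In-quota: 2,624 liters at 0.5%; over-quota: 567 liters at 24.5%.
Pro-rata value split: in-quota = $611,714.70 × 2,624/3,191 = $503,020.80; over-quota = $611,714.70 − $503,020.80 = $108,693.90.
In-quota duty = $503,020.80 × 0.5% = $2,515.10. Over-quota duty = $108,693.90 × 24.5% = $26,630.01.
Line duty = $2,515.10 + $26,630.01 = $29,145.11.
Line 3 (R-720, Galania, 301 units, $73,260.39):
Base rate for R-720 is 12.5% + $1.03/unit.
R-720 has an FTA preferential rate, but origin Galania is not Astara; base rate stands.
Duty = $73,260.39 × 12.5% + 301 × $1.03 = $9,467.58.
Total = $48,324.59 + $29,145.11 + $9,467.58 = $86,937.28.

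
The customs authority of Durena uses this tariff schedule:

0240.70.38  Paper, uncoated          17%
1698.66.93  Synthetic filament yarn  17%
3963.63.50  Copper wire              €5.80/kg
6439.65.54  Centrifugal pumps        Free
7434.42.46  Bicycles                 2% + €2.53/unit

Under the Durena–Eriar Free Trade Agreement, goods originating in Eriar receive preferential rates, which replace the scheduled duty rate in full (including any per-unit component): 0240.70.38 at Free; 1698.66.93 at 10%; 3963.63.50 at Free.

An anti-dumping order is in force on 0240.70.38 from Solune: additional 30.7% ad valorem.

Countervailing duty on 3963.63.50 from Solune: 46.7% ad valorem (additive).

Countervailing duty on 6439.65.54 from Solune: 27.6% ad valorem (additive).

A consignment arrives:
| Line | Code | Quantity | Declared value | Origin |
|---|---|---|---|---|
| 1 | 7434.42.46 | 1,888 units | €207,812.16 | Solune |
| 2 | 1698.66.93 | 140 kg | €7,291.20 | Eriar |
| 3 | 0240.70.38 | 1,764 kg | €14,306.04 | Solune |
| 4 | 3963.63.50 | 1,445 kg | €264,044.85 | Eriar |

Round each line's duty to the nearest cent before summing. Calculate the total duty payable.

€16,485.98

Line 1 (7434.42.46, Solune, 1,888 units, €207,812.16):
Base rate for 7434.42.46 is 2% + €2.53/unit.
Duty = €207,812.16 × 2% + 1,888 × €2.53 = €8,932.88.
Line 2 (1698.66.93, Eriar, 140 kg, €7,291.20):
Base rate for 1698.66.93 is 17%.
Origin Eriar qualifies under the Durena–Eriar agreement and 1698.66.93 is covered: preferential rate 10% applies instead.
Duty = €7,291.20 × 10% = €729.12.
Line 3 (0240.70.38, Solune, 1,764 kg, €14,306.04):
Base rate for 0240.70.38 is 17%.
0240.70.38 has an FTA preferential rate, but origin Solune is not Eriar; base rate stands.
Additional duty on 0240.70.38 from Solune: +30.7%. Applied ad valorem rate: 17% + 30.7% = 47.7%.
Duty = €14,306.04 × 47.7% = €6,823.98.
Line 4 (3963.63.50, Eriar, 1,445 kg, €264,044.85):
Base rate for 3963.63.50 is €5.80/kg.
Origin Eriar qualifies under the Durena–Eriar agreement and 3963.63.50 is covered: preferential rate Free applies instead.
The additional-duty order on 3963.63.50 targets Solune, not Eriar; it does not apply.
Duty = €264,044.85 × 0% = €0.00.
Total = €8,932.88 + €729.12 + €6,823.98 + €0.00 = €16,485.98.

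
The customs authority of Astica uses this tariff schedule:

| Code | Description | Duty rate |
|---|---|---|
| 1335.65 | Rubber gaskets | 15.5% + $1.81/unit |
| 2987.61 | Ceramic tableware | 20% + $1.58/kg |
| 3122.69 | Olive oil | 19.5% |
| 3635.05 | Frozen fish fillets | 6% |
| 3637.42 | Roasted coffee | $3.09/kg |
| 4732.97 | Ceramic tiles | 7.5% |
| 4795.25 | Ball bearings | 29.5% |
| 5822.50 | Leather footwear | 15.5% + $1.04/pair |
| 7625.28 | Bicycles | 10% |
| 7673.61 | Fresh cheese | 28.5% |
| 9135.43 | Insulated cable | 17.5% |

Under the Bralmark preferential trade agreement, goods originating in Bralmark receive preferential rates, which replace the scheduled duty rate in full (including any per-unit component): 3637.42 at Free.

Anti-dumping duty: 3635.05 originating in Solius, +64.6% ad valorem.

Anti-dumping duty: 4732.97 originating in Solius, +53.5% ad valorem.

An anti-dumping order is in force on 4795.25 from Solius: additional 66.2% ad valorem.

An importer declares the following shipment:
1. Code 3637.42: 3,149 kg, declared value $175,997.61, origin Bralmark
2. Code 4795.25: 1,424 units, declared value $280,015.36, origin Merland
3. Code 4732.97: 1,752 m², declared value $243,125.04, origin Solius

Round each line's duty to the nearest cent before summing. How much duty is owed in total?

Line 1 (3637.42, Bralmark, 3,149 kg, $175,997.61):
Base rate for 3637.42 is $3.09/kg.
Origin Bralmark qualifies under the Astica–Bralmark agreement and 3637.42 is covered: preferential rate Free applies instead.
Duty = $175,997.61 × 0% = $0.00.
Line 2 (4795.25, Merland, 1,424 units, $280,015.36):
Base rate for 4795.25 is 29.5%.
The additional-duty order on 4795.25 targets Solius, not Merland; it does not apply.
Duty = $280,015.36 × 29.5% = $82,604.53.
Line 3 (4732.97, Solius, 1,752 m², $243,125.04):
Base rate for 4732.97 is 7.5%.
Additional duty on 4732.97 from Solius: +53.5%. Applied ad valorem rate: 7.5% + 53.5% = 61%.
Duty = $243,125.04 × 61% = $148,306.27.
Total = $0.00 + $82,604.53 + $148,306.27 = $230,910.80.

$230,910.80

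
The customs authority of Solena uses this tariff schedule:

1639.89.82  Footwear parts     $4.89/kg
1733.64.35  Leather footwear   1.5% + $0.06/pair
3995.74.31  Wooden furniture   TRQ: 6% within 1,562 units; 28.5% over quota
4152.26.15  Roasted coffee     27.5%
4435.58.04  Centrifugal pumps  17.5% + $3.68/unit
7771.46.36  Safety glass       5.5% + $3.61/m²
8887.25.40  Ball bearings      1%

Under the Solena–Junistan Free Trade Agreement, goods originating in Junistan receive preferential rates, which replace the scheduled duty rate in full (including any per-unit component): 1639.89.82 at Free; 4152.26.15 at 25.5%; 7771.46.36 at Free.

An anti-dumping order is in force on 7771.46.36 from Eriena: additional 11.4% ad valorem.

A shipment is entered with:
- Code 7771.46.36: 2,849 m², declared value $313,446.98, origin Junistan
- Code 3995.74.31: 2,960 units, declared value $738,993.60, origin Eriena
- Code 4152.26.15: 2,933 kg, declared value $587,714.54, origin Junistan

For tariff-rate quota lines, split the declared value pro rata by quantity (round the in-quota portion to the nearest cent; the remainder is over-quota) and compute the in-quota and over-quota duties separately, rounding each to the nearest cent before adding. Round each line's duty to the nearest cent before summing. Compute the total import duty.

Line 1 (7771.46.36, Junistan, 2,849 m², $313,446.98):
Base rate for 7771.46.36 is 5.5% + $3.61/m².
Origin Junistan qualifies under the Solena–Junistan agreement and 7771.46.36 is covered: preferential rate Free applies instead.
The additional-duty order on 7771.46.36 targets Eriena, not Junistan; it does not apply.
Duty = $313,446.98 × 0% = $0.00.
Line 2 (3995.74.31, Eriena, 2,960 units, $738,993.60):
Code 3995.74.31 is under a tariff-rate quota (threshold 1,562 units). In-quota: 1,562 units at 6%; over-quota: 1,398 units at 28.5%.
Pro-rata value split: in-quota = $738,993.60 × 1,562/2,960 = $389,968.92; over-quota = $738,993.60 − $389,968.92 = $349,024.68.
In-quota duty = $389,968.92 × 6% = $23,398.14. Over-quota duty = $349,024.68 × 28.5% = $99,472.03.
Line duty = $23,398.14 + $99,472.03 = $122,870.17.
Line 3 (4152.26.15, Junistan, 2,933 kg, $587,714.54):
Base rate for 4152.26.15 is 27.5%.
Origin Junistan qualifies under the Solena–Junistan agreement and 4152.26.15 is covered: preferential rate 25.5% applies instead.
Duty = $587,714.54 × 25.5% = $149,867.21.
Total = $0.00 + $122,870.17 + $149,867.21 = $272,737.38.

$272,737.38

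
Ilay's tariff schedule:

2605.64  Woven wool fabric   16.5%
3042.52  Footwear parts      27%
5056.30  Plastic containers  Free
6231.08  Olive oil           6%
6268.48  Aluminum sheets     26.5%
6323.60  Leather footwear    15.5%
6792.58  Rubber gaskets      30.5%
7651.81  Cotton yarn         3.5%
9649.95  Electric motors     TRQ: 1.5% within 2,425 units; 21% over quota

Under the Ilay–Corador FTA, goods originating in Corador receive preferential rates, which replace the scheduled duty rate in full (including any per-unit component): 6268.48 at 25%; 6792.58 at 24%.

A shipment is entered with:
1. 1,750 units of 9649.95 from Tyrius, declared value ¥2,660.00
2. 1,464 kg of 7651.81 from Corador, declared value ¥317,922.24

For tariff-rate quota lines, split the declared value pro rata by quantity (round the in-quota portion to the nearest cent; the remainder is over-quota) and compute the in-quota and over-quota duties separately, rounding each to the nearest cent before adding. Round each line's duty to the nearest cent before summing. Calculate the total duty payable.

Line 1 (9649.95, Tyrius, 1,750 units, ¥2,660.00):
Code 9649.95 is under a tariff-rate quota (threshold 2,425 units). Quantity 1,750 units is within the quota, so the in-quota rate 1.5% applies to the full value.
Duty = ¥2,660.00 × 1.5% = ¥39.90.
Line 2 (7651.81, Corador, 1,464 kg, ¥317,922.24):
Base rate for 7651.81 is 3.5%.
Origin Corador is the FTA partner but 7651.81 is not on the preference list; base rate stands.
Duty = ¥317,922.24 × 3.5% = ¥11,127.28.
Total = ¥39.90 + ¥11,127.28 = ¥11,167.18.

¥11,167.18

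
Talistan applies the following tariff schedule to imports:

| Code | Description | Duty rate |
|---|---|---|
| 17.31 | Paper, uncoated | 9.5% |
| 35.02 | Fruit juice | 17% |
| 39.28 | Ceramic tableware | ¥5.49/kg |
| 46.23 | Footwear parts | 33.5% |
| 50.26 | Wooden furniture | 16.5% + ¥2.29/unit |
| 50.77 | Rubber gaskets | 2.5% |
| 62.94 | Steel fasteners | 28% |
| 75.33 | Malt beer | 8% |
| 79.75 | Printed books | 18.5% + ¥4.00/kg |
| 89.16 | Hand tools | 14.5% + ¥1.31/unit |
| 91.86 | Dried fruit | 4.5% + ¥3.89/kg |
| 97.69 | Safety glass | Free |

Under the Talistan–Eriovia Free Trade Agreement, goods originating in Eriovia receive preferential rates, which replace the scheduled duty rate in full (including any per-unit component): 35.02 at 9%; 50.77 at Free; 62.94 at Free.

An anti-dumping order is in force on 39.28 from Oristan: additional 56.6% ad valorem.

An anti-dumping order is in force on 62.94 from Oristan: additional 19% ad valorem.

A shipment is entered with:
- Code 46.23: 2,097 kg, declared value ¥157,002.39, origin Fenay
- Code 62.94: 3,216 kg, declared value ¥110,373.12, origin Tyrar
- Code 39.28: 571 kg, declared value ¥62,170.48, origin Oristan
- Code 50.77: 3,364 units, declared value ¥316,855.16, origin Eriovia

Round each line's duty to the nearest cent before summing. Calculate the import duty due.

Line 1 (46.23, Fenay, 2,097 kg, ¥157,002.39):
Base rate for 46.23 is 33.5%.
Duty = ¥157,002.39 × 33.5% = ¥52,595.80.
Line 2 (62.94, Tyrar, 3,216 kg, ¥110,373.12):
Base rate for 62.94 is 28%.
62.94 has an FTA preferential rate, but origin Tyrar is not Eriovia; base rate stands.
The additional-duty order on 62.94 targets Oristan, not Tyrar; it does not apply.
Duty = ¥110,373.12 × 28% = ¥30,904.47.
Line 3 (39.28, Oristan, 571 kg, ¥62,170.48):
Base rate for 39.28 is ¥5.49/kg.
Additional duty on 39.28 from Oristan: +56.6% ad valorem. Applied ad valorem rate = 56.6%.
Duty = ¥62,170.48 × 56.6% + 571 × ¥5.49 = ¥38,323.28.
Line 4 (50.77, Eriovia, 3,364 units, ¥316,855.16):
Base rate for 50.77 is 2.5%.
Origin Eriovia qualifies under the Talistan–Eriovia agreement and 50.77 is covered: preferential rate Free applies instead.
Duty = ¥316,855.16 × 0% = ¥0.00.
Total = ¥52,595.80 + ¥30,904.47 + ¥38,323.28 + ¥0.00 = ¥121,823.55.

¥121,823.55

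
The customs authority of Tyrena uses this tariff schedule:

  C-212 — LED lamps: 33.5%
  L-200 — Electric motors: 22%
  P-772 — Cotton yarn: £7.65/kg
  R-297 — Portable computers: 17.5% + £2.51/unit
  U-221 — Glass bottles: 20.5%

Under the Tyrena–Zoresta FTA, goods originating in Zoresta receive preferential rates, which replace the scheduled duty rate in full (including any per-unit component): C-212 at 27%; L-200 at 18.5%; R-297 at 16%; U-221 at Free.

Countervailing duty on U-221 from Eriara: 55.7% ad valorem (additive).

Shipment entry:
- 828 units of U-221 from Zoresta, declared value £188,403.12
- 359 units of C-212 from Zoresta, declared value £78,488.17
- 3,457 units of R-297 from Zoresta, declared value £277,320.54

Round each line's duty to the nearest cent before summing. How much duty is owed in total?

£65,563.10

Line 1 (U-221, Zoresta, 828 units, £188,403.12):
Base rate for U-221 is 20.5%.
Origin Zoresta qualifies under the Tyrena–Zoresta agreement and U-221 is covered: preferential rate Free applies instead.
The additional-duty order on U-221 targets Eriara, not Zoresta; it does not apply.
Duty = £188,403.12 × 0% = £0.00.
Line 2 (C-212, Zoresta, 359 units, £78,488.17):
Base rate for C-212 is 33.5%.
Origin Zoresta qualifies under the Tyrena–Zoresta agreement and C-212 is covered: preferential rate 27% applies instead.
Duty = £78,488.17 × 27% = £21,191.81.
Line 3 (R-297, Zoresta, 3,457 units, £277,320.54):
Base rate for R-297 is 17.5% + £2.51/unit.
Origin Zoresta qualifies under the Tyrena–Zoresta agreement and R-297 is covered: preferential rate 16% applies instead.
Duty = £277,320.54 × 16% = £44,371.29.
Total = £0.00 + £21,191.81 + £44,371.29 = £65,563.10.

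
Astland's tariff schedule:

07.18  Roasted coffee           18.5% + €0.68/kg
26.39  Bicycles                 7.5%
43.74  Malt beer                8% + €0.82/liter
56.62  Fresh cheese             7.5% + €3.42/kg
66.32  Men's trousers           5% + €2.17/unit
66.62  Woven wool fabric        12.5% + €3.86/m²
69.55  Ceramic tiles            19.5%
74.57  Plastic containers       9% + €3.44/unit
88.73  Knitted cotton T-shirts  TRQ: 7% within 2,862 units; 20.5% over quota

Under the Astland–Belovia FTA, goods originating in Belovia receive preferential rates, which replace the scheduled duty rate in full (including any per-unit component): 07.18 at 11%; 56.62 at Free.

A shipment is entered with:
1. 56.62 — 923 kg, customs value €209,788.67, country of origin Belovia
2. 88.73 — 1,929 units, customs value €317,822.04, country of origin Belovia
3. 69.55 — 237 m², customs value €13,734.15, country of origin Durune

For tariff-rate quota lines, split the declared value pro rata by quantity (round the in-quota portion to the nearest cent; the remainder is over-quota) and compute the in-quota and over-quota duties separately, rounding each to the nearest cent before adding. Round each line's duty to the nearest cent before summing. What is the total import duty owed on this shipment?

Line 1 (56.62, Belovia, 923 kg, €209,788.67):
Base rate for 56.62 is 7.5% + €3.42/kg.
Origin Belovia qualifies under the Astland–Belovia agreement and 56.62 is covered: preferential rate Free applies instead.
Duty = €209,788.67 × 0% = €0.00.
Line 2 (88.73, Belovia, 1,929 units, €317,822.04):
Code 88.73 is under a tariff-rate quota (threshold 2,862 units). Quantity 1,929 units is within the quota, so the in-quota rate 7% applies to the full value.
Duty = €317,822.04 × 7% = €22,247.54.
Line 3 (69.55, Durune, 237 m², €13,734.15):
Base rate for 69.55 is 19.5%.
Duty = €13,734.15 × 19.5% = €2,678.16.
Total = €0.00 + €22,247.54 + €2,678.16 = €24,925.70.

€24,925.70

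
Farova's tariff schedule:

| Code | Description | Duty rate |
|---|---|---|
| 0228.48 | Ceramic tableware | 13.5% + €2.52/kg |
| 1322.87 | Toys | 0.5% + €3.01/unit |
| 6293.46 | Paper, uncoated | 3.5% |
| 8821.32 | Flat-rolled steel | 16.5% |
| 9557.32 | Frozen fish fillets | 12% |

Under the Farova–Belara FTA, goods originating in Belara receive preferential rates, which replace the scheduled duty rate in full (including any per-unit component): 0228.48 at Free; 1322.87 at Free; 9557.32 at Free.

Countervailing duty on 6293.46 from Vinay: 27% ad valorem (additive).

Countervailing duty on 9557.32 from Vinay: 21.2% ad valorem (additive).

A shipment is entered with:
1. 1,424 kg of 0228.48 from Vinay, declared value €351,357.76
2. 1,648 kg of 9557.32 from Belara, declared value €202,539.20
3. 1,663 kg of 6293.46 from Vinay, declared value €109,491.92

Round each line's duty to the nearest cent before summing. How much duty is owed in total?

Line 1 (0228.48, Vinay, 1,424 kg, €351,357.76):
Base rate for 0228.48 is 13.5% + €2.52/kg.
0228.48 has an FTA preferential rate, but origin Vinay is not Belara; base rate stands.
Duty = €351,357.76 × 13.5% + 1,424 × €2.52 = €51,021.78.
Line 2 (9557.32, Belara, 1,648 kg, €202,539.20):
Base rate for 9557.32 is 12%.
Origin Belara qualifies under the Farova–Belara agreement and 9557.32 is covered: preferential rate Free applies instead.
The additional-duty order on 9557.32 targets Vinay, not Belara; it does not apply.
Duty = €202,539.20 × 0% = €0.00.
Line 3 (6293.46, Vinay, 1,663 kg, €109,491.92):
Base rate for 6293.46 is 3.5%.
Additional duty on 6293.46 from Vinay: +27%. Applied ad valorem rate: 3.5% + 27% = 30.5%.
Duty = €109,491.92 × 30.5% = €33,395.04.
Total = €51,021.78 + €0.00 + €33,395.04 = €84,416.82.

€84,416.82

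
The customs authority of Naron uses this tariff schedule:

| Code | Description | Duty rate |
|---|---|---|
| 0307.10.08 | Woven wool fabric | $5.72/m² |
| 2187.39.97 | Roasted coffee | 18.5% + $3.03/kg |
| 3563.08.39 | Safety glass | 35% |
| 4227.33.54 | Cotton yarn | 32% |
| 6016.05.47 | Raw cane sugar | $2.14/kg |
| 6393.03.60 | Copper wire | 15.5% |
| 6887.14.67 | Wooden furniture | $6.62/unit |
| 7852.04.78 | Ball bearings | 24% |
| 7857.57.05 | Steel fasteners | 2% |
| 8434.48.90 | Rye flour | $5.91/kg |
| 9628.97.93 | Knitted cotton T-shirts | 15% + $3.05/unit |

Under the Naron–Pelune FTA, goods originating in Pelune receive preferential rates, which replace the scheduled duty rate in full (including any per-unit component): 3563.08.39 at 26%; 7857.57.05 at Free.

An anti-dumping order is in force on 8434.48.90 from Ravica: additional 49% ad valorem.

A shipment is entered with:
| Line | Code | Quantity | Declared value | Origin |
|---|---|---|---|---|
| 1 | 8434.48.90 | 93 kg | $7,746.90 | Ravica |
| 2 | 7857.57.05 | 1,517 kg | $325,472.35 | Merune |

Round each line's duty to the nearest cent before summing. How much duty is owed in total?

$10,855.06

Line 1 (8434.48.90, Ravica, 93 kg, $7,746.90):
Base rate for 8434.48.90 is $5.91/kg.
Additional duty on 8434.48.90 from Ravica: +49% ad valorem. Applied ad valorem rate = 49%.
Duty = $7,746.90 × 49% + 93 × $5.91 = $4,345.61.
Line 2 (7857.57.05, Merune, 1,517 kg, $325,472.35):
Base rate for 7857.57.05 is 2%.
7857.57.05 has an FTA preferential rate, but origin Merune is not Pelune; base rate stands.
Duty = $325,472.35 × 2% = $6,509.45.
Total = $4,345.61 + $6,509.45 = $10,855.06.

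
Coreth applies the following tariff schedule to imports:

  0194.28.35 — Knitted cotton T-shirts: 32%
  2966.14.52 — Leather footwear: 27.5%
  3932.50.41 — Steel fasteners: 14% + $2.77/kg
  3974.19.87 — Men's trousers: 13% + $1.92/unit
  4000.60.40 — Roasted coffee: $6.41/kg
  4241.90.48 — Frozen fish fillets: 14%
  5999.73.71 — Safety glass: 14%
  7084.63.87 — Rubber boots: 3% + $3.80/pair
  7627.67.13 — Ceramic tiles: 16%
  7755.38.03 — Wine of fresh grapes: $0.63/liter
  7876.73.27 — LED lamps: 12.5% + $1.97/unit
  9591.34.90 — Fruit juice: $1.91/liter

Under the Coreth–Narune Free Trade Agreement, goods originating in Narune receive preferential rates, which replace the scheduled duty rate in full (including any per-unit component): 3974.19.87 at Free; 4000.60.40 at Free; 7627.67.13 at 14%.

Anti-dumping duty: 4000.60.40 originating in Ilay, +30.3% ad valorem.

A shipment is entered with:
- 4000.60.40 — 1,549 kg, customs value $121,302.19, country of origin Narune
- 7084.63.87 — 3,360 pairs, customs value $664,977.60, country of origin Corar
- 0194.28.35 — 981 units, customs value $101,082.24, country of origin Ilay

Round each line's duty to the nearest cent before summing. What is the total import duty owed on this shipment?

$65,063.65

Line 1 (4000.60.40, Narune, 1,549 kg, $121,302.19):
Base rate for 4000.60.40 is $6.41/kg.
Origin Narune qualifies under the Coreth–Narune agreement and 4000.60.40 is covered: preferential rate Free applies instead.
The additional-duty order on 4000.60.40 targets Ilay, not Narune; it does not apply.
Duty = $121,302.19 × 0% = $0.00.
Line 2 (7084.63.87, Corar, 3,360 pairs, $664,977.60):
Base rate for 7084.63.87 is 3% + $3.80/pair.
Duty = $664,977.60 × 3% + 3,360 × $3.80 = $32,717.33.
Line 3 (0194.28.35, Ilay, 981 units, $101,082.24):
Base rate for 0194.28.35 is 32%.
Duty = $101,082.24 × 32% = $32,346.32.
Total = $0.00 + $32,717.33 + $32,346.32 = $65,063.65.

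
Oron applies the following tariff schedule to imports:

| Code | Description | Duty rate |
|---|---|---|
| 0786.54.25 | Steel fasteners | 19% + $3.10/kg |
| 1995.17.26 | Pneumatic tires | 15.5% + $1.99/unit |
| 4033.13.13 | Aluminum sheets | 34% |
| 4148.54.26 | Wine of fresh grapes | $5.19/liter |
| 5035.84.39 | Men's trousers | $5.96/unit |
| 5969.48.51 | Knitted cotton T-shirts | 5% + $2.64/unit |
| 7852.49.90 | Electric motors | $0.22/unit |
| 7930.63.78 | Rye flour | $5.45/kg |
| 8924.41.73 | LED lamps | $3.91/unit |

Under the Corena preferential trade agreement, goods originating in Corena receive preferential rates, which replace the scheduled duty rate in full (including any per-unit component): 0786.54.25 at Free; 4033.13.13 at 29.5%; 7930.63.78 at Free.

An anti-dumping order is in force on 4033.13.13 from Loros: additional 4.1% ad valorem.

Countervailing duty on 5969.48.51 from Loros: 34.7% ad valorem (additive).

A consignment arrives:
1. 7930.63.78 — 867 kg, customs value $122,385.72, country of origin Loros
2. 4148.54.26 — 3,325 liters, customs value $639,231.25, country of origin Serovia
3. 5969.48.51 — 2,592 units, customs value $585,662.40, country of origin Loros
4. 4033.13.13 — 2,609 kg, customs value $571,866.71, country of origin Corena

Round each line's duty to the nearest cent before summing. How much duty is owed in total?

Line 1 (7930.63.78, Loros, 867 kg, $122,385.72):
Base rate for 7930.63.78 is $5.45/kg.
7930.63.78 has an FTA preferential rate, but origin Loros is not Corena; base rate stands.
Duty = 867 × $5.45 = $4,725.15.
Line 2 (4148.54.26, Serovia, 3,325 liters, $639,231.25):
Base rate for 4148.54.26 is $5.19/liter.
Duty = 3,325 × $5.19 = $17,256.75.
Line 3 (5969.48.51, Loros, 2,592 units, $585,662.40):
Base rate for 5969.48.51 is 5% + $2.64/unit.
Additional duty on 5969.48.51 from Loros: +34.7%. Applied ad valorem rate: 5% + 34.7% = 39.7%.
Duty = $585,662.40 × 39.7% + 2,592 × $2.64 = $239,350.85.
Line 4 (4033.13.13, Corena, 2,609 kg, $571,866.71):
Base rate for 4033.13.13 is 34%.
Origin Corena qualifies under the Oron–Corena agreement and 4033.13.13 is covered: preferential rate 29.5% applies instead.
The additional-duty order on 4033.13.13 targets Loros, not Corena; it does not apply.
Duty = $571,866.71 × 29.5% = $168,700.68.
Total = $4,725.15 + $17,256.75 + $239,350.85 + $168,700.68 = $430,033.43.

$430,033.43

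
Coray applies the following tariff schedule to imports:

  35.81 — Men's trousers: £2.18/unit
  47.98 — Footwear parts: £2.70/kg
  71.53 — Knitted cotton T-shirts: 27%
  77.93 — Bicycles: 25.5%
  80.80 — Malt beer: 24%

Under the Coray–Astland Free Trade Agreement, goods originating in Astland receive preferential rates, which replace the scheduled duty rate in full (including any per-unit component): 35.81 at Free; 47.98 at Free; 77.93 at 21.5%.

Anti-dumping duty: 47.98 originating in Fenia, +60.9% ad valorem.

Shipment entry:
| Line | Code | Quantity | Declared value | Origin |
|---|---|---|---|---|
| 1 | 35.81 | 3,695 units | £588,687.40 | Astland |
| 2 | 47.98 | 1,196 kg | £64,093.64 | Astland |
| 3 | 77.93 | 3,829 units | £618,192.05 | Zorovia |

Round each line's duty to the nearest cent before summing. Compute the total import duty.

£157,638.97

Line 1 (35.81, Astland, 3,695 units, £588,687.40):
Base rate for 35.81 is £2.18/unit.
Origin Astland qualifies under the Coray–Astland agreement and 35.81 is covered: preferential rate Free applies instead.
Duty = £588,687.40 × 0% = £0.00.
Line 2 (47.98, Astland, 1,196 kg, £64,093.64):
Base rate for 47.98 is £2.70/kg.
Origin Astland qualifies under the Coray–Astland agreement and 47.98 is covered: preferential rate Free applies instead.
The additional-duty order on 47.98 targets Fenia, not Astland; it does not apply.
Duty = £64,093.64 × 0% = £0.00.
Line 3 (77.93, Zorovia, 3,829 units, £618,192.05):
Base rate for 77.93 is 25.5%.
77.93 has an FTA preferential rate, but origin Zorovia is not Astland; base rate stands.
Duty = £618,192.05 × 25.5% = £157,638.97.
Total = £0.00 + £0.00 + £157,638.97 = £157,638.97.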